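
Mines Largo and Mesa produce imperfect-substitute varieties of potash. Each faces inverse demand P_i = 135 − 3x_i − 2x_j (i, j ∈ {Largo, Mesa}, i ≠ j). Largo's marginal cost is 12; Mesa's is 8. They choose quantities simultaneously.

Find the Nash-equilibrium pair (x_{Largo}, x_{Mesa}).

15.125, 16.125

Mine Largo's profit: π = x_{Largo}(135 − 3x_{Largo} − 2x_{Mesa}) − 12x_{Largo}.
∂π/∂x_{Largo} = 123 − 6x_{Largo} − 2x_{Mesa} = 0 ⇒ x_{Largo} = 20.5 − (1/3)x_{Mesa}.
Similarly x_{Mesa} = 127/6 − (1/3)x_{Largo}.
Solving the two reaction functions simultaneously: (1 − (−1/3)(−1/3))x_{Largo} = 20.5 − (1/3)·(127/6), so (8/9)x_{Largo} = 121/9 and x_{Largo} = 15.125.
Then x_{Mesa} = 127/6 − (1/3)·15.125 = 16.125.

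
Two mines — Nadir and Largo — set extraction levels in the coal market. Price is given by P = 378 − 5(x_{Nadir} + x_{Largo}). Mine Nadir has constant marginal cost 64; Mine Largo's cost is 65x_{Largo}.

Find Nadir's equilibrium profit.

2205

Mine Nadir's profit: π = x_{Nadir}(378 − 5(x_{Nadir} + x_{Largo})) − 64x_{Nadir}.
∂π/∂x_{Nadir} = 314 − 10x_{Nadir} − 5x_{Largo} = 0, so x_{Nadir} = 31.4 − 0.5x_{Largo}.
By the same steps for Largo: x_{Largo} = 31.3 − 0.5x_{Nadir}.
Plugging x_{Largo} into Nadir's best response: x_{Nadir} = 31.4 − 0.5(31.3 − 0.5x_{Nadir}) ⇒ 0.75x_{Nadir} = 15.75, so x_{Nadir} = 21.
Then x_{Largo} = 31.3 − 0.5·21 = 20.8.
Price P = 378 − 5·41.8 = 169.
Nadir's profit: (169 − 64)·21 = 2205.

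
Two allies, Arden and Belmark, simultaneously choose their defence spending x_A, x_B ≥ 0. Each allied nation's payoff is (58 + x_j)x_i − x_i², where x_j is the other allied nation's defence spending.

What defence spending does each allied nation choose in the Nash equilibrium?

58

Arden's payoff is (58 + x_B)x_A − x_A².
∂π/∂x_A = 58 + x_B − 2x_A = 0, so x_A = 29 + 0.5x_B.
By symmetry x_B = x_A; substituting into the reaction function, 0.5x_A = 29 and x_A = 58.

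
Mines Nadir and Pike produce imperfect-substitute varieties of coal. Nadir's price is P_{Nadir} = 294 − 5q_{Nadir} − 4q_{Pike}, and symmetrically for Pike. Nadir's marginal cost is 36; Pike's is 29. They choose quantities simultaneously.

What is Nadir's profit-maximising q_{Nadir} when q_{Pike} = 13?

Mine Nadir's profit: π = q_{Nadir}(294 − 5q_{Nadir} − 4q_{Pike}) − 36q_{Nadir}.
∂π/∂q_{Nadir} = 258 − 10q_{Nadir} − 4q_{Pike} = 0 ⇒ q_{Nadir} = 25.8 − 0.4q_{Pike}.
At q_{Pike} = 13: q_{Nadir} = 25.8 − 0.4·13 = 20.6.

20.6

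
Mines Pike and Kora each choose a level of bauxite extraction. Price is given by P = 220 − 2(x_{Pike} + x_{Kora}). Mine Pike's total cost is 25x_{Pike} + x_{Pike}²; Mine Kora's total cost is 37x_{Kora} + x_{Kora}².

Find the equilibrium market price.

125.5

Mine Pike's profit: π = x_{Pike}(220 − 2(x_{Pike} + x_{Kora})) − 25x_{Pike} − x_{Pike}².
∂π/∂x_{Pike} = 195 − 6x_{Pike} − 2x_{Kora} = 0, so x_{Pike} = 32.5 − (1/3)x_{Kora}.
By the same steps for Kora: x_{Kora} = 30.5 − (1/3)x_{Pike}.
Plugging x_{Kora} into Pike's best response: x_{Pike} = 32.5 − (1/3)(30.5 − (1/3)x_{Pike}) ⇒ (8/9)x_{Pike} = 67/3, so x_{Pike} = 25.125.
Then x_{Kora} = 30.5 − (1/3)·25.125 = 22.125.
Equilibrium price: P = 220 − 2·47.25 = 125.5.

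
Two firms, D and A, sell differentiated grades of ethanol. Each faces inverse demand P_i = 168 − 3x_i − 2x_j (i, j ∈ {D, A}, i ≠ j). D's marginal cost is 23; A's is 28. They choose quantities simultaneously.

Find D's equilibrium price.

Firm D's profit: π = x_D(168 − 3x_D − 2x_A) − 23x_D.
∂π/∂x_D = 145 − 6x_D − 2x_A = 0 ⇒ x_D = 145/6 − (1/3)x_A.
Similarly x_A = 70/3 − (1/3)x_D.
Substituting the second reaction function into the first: x_D = 145/6 − (1/3)(70/3 − (1/3)x_D), which gives (8/9)x_D = 295/18 ⇒ x_D = 18.4375.
Then x_A = 70/3 − (1/3)·18.4375 = 17.1875.
P_D = 168 − 3·18.4375 − 2·17.1875 = 78.3125.

78.3125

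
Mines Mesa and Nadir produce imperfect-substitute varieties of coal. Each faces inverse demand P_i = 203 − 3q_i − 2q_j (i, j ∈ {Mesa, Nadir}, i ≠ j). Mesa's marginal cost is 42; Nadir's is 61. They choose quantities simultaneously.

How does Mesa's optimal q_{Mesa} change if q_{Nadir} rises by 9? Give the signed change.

Mine Mesa's profit: π = q_{Mesa}(203 − 3q_{Mesa} − 2q_{Nadir}) − 42q_{Mesa}.
∂π/∂q_{Mesa} = 161 − 6q_{Mesa} − 2q_{Nadir} = 0 ⇒ q_{Mesa} = 161/6 − (1/3)q_{Nadir}.
The reaction-function slope is −1/3, so a 9-unit rise in q_{Nadir} moves q_{Mesa} by −1/3 × 9 = −3. Mesa's best response falls — the actions are strategic substitutes.

-3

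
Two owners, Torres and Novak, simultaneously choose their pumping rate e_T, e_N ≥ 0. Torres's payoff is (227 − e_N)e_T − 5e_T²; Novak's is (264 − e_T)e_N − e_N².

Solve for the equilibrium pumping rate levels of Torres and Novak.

Expanding Torres's payoff: 227e_T − e_Ne_T − 5e_T².
∂π/∂e_T = 227 − e_N − 10e_T = 0, so e_T = 22.7 − 0.1e_N.
Likewise for Novak: e_N = 132 − 0.5e_T.
Solving the two reaction functions simultaneously: (1 − (−0.1)(−0.5))e_T = 22.7 − 0.1·132, so 0.95e_T = 9.5 and e_T = 10.
Then e_N = 132 − 0.5·10 = 127.

10, 127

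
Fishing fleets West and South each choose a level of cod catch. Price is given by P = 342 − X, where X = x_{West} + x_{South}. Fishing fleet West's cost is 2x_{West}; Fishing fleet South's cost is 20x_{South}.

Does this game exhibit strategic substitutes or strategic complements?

Fishing fleet West's profit: π = x_{West}(342 − (x_{West} + x_{South})) − 2x_{West}.
∂π/∂x_{West} = 340 − 2x_{West} − x_{South} = 0, so x_{West} = 170 − 0.5x_{South}.
The best-response slope dx_{West}/dx_{South} = −0.5 < 0: the reaction function is downward-sloping, so the choices are strategic substitutes.

strategic substitutes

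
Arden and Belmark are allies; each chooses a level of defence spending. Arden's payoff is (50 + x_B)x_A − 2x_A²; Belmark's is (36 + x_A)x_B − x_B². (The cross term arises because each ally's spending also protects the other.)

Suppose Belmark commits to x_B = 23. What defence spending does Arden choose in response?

Expanding Arden's payoff: 50x_A + x_Bx_A − 2x_A².
∂π/∂x_A = 50 + x_B − 4x_A = 0, so x_A = 12.5 + 0.25x_B.
At x_B = 23: x_A = 12.5 + 0.25·23 = 18.25.

18.25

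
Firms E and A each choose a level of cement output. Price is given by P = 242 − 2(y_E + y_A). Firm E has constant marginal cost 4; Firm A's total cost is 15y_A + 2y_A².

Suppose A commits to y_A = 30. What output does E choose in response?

Firm E's profit: π = y_E(242 − 2(y_E + y_A)) − 4y_E.
∂π/∂y_E = 238 − 4y_E − 2y_A = 0, so y_E = 59.5 − 0.5y_A.
At y_A = 30: y_E = 59.5 − 0.5·30 = 44.5.

44.5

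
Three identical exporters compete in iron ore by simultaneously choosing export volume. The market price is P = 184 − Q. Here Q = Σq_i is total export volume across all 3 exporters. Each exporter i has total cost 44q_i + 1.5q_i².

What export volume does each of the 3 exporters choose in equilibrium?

20

A representative exporter's profit is π_i = q_i(184 − Q) − 44q_i − 1.5q_i², with Q = q_i + Σ_{j≠i} q_j.
First-order condition: 140 − 5q_i − Σ_{j≠i} q_j = 0.
With identical exporters, set every q_j = q: then 140 − 5q − 2q = 0, i.e. q = 140/7 = 20.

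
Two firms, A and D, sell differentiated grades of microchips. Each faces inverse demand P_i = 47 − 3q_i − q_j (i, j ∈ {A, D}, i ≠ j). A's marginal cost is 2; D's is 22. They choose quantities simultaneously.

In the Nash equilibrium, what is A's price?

23

Firm A's profit: π = q_A(47 − 3q_A − q_D) − 2q_A.
∂π/∂q_A = 45 − 6q_A − q_D = 0 ⇒ q_A = 7.5 − (1/6)q_D.
Similarly q_D = 25/6 − (1/6)q_A.
Substituting the second reaction function into the first: q_A = 7.5 − (1/6)(25/6 − (1/6)q_A), which gives (35/36)q_A = 245/36 ⇒ q_A = 7.
Then q_D = 25/6 − (1/6)·7 = 3.
P_A = 47 − 3·7 − 3 = 23.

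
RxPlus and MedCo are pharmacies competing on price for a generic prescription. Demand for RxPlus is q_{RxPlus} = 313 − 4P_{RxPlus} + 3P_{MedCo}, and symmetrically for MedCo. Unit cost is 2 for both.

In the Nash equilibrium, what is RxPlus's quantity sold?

248.8

RxPlus's profit: π = (P_{RxPlus} − 2)(313 − 4P_{RxPlus} + 3P_{MedCo}).
∂π/∂P_{RxPlus} = 321 − 8P_{RxPlus} + 3P_{MedCo} = 0 ⇒ P_{RxPlus} = 40.125 + 0.375P_{MedCo}.
By symmetry P_{MedCo} = P_{RxPlus}; substituting into the reaction function, 0.625P_{RxPlus} = 40.125 and P_{RxPlus} = 64.2.
q_{RxPlus} = 313 − 4·64.2 + 3·64.2 = 248.8.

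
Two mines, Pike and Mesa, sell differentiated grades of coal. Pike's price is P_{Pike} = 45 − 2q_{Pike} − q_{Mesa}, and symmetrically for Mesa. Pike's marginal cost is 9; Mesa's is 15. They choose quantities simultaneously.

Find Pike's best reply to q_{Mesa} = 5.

Mine Pike's profit: π = q_{Pike}(45 − 2q_{Pike} − q_{Mesa}) − 9q_{Pike}.
∂π/∂q_{Pike} = 36 − 4q_{Pike} − q_{Mesa} = 0 ⇒ q_{Pike} = 9 − 0.25q_{Mesa}.
At q_{Mesa} = 5: q_{Pike} = 9 − 0.25·5 = 7.75.

7.75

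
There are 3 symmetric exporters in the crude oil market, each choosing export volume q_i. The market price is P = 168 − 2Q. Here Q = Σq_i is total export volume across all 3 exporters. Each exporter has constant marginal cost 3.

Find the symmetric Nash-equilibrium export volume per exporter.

20.625

A representative exporter's profit is π_i = q_i(168 − 2Q) − 3q_i, with Q = q_i + Σ_{j≠i} q_j.
First-order condition: 165 − 4q_i − 2Σ_{j≠i} q_j = 0.
Imposing symmetry (q_j = q for all j) turns Σ_{j≠i} q_j into 2q, so 165 = 8q and q = 20.625.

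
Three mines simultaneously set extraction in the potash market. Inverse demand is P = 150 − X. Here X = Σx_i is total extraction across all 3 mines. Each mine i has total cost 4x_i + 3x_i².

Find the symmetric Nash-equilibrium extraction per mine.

A representative mine's profit is π_i = x_i(150 − X) − 4x_i − 3x_i², with X = x_i + Σ_{j≠i} x_j.
First-order condition: 146 − 8x_i − Σ_{j≠i} x_j = 0.
With identical mines, set every x_j = x: then 146 − 8x − 2x = 0, i.e. x = 146/10 = 14.6.

14.6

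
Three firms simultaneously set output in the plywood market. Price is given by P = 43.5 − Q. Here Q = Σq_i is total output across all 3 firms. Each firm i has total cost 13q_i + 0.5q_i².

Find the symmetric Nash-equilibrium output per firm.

6.1

A representative firm's profit is π_i = q_i(43.5 − Q) − 13q_i − 0.5q_i², with Q = q_i + Σ_{j≠i} q_j.
First-order condition: 30.5 − 3q_i − Σ_{j≠i} q_j = 0.
With identical firms, set every q_j = q: then 30.5 − 3q − 2q = 0, i.e. q = 30.5/5 = 6.1.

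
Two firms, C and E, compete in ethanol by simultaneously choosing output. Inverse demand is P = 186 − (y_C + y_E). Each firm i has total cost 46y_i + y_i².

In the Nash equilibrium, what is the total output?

Firm C's profit: π = y_C(186 − (y_C + y_E)) − 46y_C − y_C².
∂π/∂y_C = 140 − 4y_C − y_E = 0, so y_C = 35 − 0.25y_E.
The game is symmetric, so in equilibrium y_E = y_C: the reaction function gives 1.25y_C = 35, hence y_C = 28.
Total output: 28 + 28 = 56.

56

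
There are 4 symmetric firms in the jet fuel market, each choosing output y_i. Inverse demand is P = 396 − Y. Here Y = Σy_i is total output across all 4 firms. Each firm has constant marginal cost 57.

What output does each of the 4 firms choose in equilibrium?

A representative firm's profit is π_i = y_i(396 − Y) − 57y_i, with Y = y_i + Σ_{j≠i} y_j.
First-order condition: 339 − 2y_i − Σ_{j≠i} y_j = 0.
With identical firms, set every y_j = y: then 339 − 2y − 3y = 0, i.e. y = 339/5 = 67.8.

67.8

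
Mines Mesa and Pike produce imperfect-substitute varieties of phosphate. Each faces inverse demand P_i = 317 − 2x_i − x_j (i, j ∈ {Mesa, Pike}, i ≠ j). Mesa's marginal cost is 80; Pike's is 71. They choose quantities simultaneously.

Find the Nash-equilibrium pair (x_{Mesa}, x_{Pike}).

46.8, 49.8

Mine Mesa's profit: π = x_{Mesa}(317 − 2x_{Mesa} − x_{Pike}) − 80x_{Mesa}.
∂π/∂x_{Mesa} = 237 − 4x_{Mesa} − x_{Pike} = 0 ⇒ x_{Mesa} = 59.25 − 0.25x_{Pike}.
Similarly x_{Pike} = 61.5 − 0.25x_{Mesa}.
Solving the two reaction functions simultaneously: (1 − (−0.25)(−0.25))x_{Mesa} = 59.25 − 0.25·61.5, so 0.9375x_{Mesa} = 43.875 and x_{Mesa} = 46.8.
Then x_{Pike} = 61.5 − 0.25·46.8 = 49.8.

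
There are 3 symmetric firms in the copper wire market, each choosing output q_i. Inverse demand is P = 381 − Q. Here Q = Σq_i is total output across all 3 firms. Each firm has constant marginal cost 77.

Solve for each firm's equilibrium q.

76

A representative firm's profit is π_i = q_i(381 − Q) − 77q_i, with Q = q_i + Σ_{j≠i} q_j.
First-order condition: 304 − 2q_i − Σ_{j≠i} q_j = 0.
In a symmetric equilibrium every firm chooses the same q, so Σ_{j≠i} q_j = 2q. The condition becomes 304 − 4q = 0, giving q = 304/4 = 76.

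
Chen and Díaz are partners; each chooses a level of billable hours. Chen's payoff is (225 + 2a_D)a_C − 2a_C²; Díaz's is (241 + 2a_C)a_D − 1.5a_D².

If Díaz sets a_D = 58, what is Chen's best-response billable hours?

85.25

Expanding Chen's payoff: 225a_C + 2a_Da_C − 2a_C².
∂π/∂a_C = 225 + 2a_D − 4a_C = 0, so a_C = 56.25 + 0.5a_D.
At a_D = 58: a_C = 56.25 + 0.5·58 = 85.25.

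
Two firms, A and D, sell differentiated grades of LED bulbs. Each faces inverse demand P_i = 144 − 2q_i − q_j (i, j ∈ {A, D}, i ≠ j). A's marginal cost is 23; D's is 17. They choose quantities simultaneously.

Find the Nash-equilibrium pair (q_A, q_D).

23.8, 25.8

Firm A's profit: π = q_A(144 − 2q_A − q_D) − 23q_A.
∂π/∂q_A = 121 − 4q_A − q_D = 0 ⇒ q_A = 30.25 − 0.25q_D.
Similarly q_D = 31.75 − 0.25q_A.
Plugging q_D into A's best response: q_A = 30.25 − 0.25(31.75 − 0.25q_A) ⇒ 0.9375q_A = 22.3125, so q_A = 23.8.
Then q_D = 31.75 − 0.25·23.8 = 25.8.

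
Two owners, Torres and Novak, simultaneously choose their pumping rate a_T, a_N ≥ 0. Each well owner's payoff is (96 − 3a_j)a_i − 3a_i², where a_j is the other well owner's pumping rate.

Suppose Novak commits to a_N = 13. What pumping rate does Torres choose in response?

Torres's payoff is (96 − 3a_N)a_T − 3a_T².
∂π/∂a_T = 96 − 3a_N − 6a_T = 0, so a_T = 16 − 0.5a_N.
At a_N = 13: a_T = 16 − 0.5·13 = 9.5.

9.5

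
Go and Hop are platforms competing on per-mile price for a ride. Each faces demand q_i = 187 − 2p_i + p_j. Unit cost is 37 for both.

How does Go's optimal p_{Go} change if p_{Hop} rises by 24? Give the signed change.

6

Go's profit: π = (p_{Go} − 37)(187 − 2p_{Go} + p_{Hop}).
∂π/∂p_{Go} = 261 − 4p_{Go} + p_{Hop} = 0 ⇒ p_{Go} = 65.25 + 0.25p_{Hop}.
The reaction-function slope is 0.25, so a 24-unit rise in p_{Hop} moves p_{Go} by 0.25 × 24 = 6. Go's best response rises — the actions are strategic complements.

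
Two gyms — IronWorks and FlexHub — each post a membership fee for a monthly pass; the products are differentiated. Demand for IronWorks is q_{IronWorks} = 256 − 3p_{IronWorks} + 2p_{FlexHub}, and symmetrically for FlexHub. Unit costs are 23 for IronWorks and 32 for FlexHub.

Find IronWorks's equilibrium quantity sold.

IronWorks's profit: π = (p_{IronWorks} − 23)(256 − 3p_{IronWorks} + 2p_{FlexHub}).
∂π/∂p_{IronWorks} = 325 − 6p_{IronWorks} + 2p_{FlexHub} = 0 ⇒ p_{IronWorks} = 325/6 + (1/3)p_{FlexHub}.
Similarly p_{FlexHub} = 176/3 + (1/3)p_{IronWorks}.
Solving the two reaction functions simultaneously: (1 − (1/3)(1/3))p_{IronWorks} = 325/6 + (1/3)·(176/3), so (8/9)p_{IronWorks} = 1327/18 and p_{IronWorks} = 82.9375.
Then p_{FlexHub} = 176/3 + (1/3)·82.9375 = 86.3125.
q_{IronWorks} = 256 − 3·82.9375 + 2·86.3125 = 179.8125.

179.8125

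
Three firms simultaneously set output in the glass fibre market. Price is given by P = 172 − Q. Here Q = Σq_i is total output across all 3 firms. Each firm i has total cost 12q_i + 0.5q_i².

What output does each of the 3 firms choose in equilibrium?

32

A representative firm's profit is π_i = q_i(172 − Q) − 12q_i − 0.5q_i², with Q = q_i + Σ_{j≠i} q_j.
First-order condition: 160 − 3q_i − Σ_{j≠i} q_j = 0.
Imposing symmetry (q_j = q for all j) turns Σ_{j≠i} q_j into 2q, so 160 = 5q and q = 32.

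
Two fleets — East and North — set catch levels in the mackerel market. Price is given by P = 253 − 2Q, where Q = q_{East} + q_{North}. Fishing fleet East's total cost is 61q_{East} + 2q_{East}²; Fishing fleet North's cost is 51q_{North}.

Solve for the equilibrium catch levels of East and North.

13, 44

Fishing fleet East's profit: π = q_{East}(253 − 2(q_{East} + q_{North})) − 61q_{East} − 2q_{East}².
∂π/∂q_{East} = 192 − 8q_{East} − 2q_{North} = 0, so q_{East} = 24 − 0.25q_{North}.
For North: ∂π/∂q_{North} = 202 − 4q_{North} − 2q_{East} = 0 ⇒ q_{North} = 50.5 − 0.5q_{East}.
Plugging q_{North} into East's best response: q_{East} = 24 − 0.25(50.5 − 0.5q_{East}) ⇒ 0.875q_{East} = 11.375, so q_{East} = 13.
Then q_{North} = 50.5 − 0.5·13 = 44.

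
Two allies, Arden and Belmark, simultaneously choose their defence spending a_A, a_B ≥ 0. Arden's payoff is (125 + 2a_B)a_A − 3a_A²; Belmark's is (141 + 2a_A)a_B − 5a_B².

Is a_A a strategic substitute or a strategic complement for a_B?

Expanding Arden's payoff: 125a_A + 2a_Ba_A − 3a_A².
∂π/∂a_A = 125 + 2a_B − 6a_A = 0, so a_A = 125/6 + (1/3)a_B.
The best-response slope da_A/da_B = 1/3 > 0: the reaction function is upward-sloping, so the choices are strategic complements.

strategic complements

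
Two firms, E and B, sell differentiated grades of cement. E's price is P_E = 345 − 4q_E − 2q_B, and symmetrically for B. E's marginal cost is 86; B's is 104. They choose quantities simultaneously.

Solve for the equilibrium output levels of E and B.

26.5, 23.5

Firm E's profit: π = q_E(345 − 4q_E − 2q_B) − 86q_E.
∂π/∂q_E = 259 − 8q_E − 2q_B = 0 ⇒ q_E = 32.375 − 0.25q_B.
Similarly q_B = 30.125 − 0.25q_E.
Plugging q_B into E's best response: q_E = 32.375 − 0.25(30.125 − 0.25q_E) ⇒ 0.9375q_E = 795/32, so q_E = 26.5.
Then q_B = 30.125 − 0.25·26.5 = 23.5.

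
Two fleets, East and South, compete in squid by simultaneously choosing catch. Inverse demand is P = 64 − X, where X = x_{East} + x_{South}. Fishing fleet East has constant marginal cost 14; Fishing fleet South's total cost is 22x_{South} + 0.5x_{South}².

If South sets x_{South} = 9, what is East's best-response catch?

20.5

Fishing fleet East's profit: π = x_{East}(64 − (x_{East} + x_{South})) − 14x_{East}.
∂π/∂x_{East} = 50 − 2x_{East} − x_{South} = 0, so x_{East} = 25 − 0.5x_{South}.
At x_{South} = 9: x_{East} = 25 − 0.5·9 = 20.5.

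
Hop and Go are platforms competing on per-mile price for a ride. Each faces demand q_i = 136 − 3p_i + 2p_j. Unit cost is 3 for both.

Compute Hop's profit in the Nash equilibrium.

Hop's profit: π = (p_{Hop} − 3)(136 − 3p_{Hop} + 2p_{Go}).
∂π/∂p_{Hop} = 145 − 6p_{Hop} + 2p_{Go} = 0 ⇒ p_{Hop} = 145/6 + (1/3)p_{Go}.
Setting p_{Hop} = p_{Go} in the reaction function: p_{Hop} = 145/6 + (1/3)p_{Hop}, so p_{Hop} = (145/6) / (2/3) = 36.25.
q_{Hop} = 136 − 3·36.25 + 2·36.25 = 99.75.
Profit = (36.25 − 3)·99.75 = 3316.6875.

3316.6875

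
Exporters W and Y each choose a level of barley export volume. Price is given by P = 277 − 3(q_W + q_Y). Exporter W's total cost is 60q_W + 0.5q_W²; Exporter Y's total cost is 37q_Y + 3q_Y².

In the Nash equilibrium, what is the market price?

160.48

Exporter W's profit: π = q_W(277 − 3(q_W + q_Y)) − 60q_W − 0.5q_W².
∂π/∂q_W = 217 − 7q_W − 3q_Y = 0, so q_W = 31 − (3/7)q_Y.
For Y: ∂π/∂q_Y = 240 − 12q_Y − 3q_W = 0 ⇒ q_Y = 20 − 0.25q_W.
Plugging q_Y into W's best response: q_W = 31 − (3/7)(20 − 0.25q_W) ⇒ (25/28)q_W = 157/7, so q_W = 25.12.
Then q_Y = 20 − 0.25·25.12 = 13.72.
Equilibrium price: P = 277 − 3·38.84 = 160.48.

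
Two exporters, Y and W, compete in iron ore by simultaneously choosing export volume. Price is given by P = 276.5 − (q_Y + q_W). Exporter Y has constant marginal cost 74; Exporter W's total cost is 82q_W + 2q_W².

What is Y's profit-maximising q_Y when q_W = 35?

Exporter Y's profit: π = q_Y(276.5 − (q_Y + q_W)) − 74q_Y.
∂π/∂q_Y = 202.5 − 2q_Y − q_W = 0, so q_Y = 101.25 − 0.5q_W.
At q_W = 35: q_Y = 101.25 − 0.5·35 = 83.75.

83.75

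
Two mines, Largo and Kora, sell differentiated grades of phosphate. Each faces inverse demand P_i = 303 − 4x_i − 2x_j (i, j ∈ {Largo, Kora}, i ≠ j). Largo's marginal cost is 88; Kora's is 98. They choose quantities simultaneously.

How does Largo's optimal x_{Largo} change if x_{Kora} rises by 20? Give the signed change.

-5

Mine Largo's profit: π = x_{Largo}(303 − 4x_{Largo} − 2x_{Kora}) − 88x_{Largo}.
∂π/∂x_{Largo} = 215 − 8x_{Largo} − 2x_{Kora} = 0 ⇒ x_{Largo} = 26.875 − 0.25x_{Kora}.
The reaction-function slope is −0.25, so a 20-unit rise in x_{Kora} moves x_{Largo} by −0.25 × 20 = −5. Largo's best response falls — the actions are strategic substitutes.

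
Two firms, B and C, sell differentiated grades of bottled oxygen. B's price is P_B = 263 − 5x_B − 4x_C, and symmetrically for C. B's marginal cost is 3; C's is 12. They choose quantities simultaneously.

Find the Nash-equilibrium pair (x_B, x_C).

19, 17.5

Firm B's profit: π = x_B(263 − 5x_B − 4x_C) − 3x_B.
∂π/∂x_B = 260 − 10x_B − 4x_C = 0 ⇒ x_B = 26 − 0.4x_C.
Similarly x_C = 25.1 − 0.4x_B.
Substituting the second reaction function into the first: x_B = 26 − 0.4(25.1 − 0.4x_B), which gives 0.84x_B = 15.96 ⇒ x_B = 19.
Then x_C = 25.1 − 0.4·19 = 17.5.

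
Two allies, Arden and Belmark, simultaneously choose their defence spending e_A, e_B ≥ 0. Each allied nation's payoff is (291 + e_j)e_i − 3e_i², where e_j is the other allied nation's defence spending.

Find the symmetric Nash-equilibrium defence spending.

58.2

Arden's payoff is (291 + e_B)e_A − 3e_A².
∂π/∂e_A = 291 + e_B − 6e_A = 0, so e_A = 48.5 + (1/6)e_B.
By symmetry e_B = e_A; substituting into the reaction function, (5/6)e_A = 48.5 and e_A = 58.2.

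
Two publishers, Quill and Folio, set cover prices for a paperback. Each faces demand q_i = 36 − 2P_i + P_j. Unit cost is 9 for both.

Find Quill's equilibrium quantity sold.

18

Quill's profit: π = (P_{Quill} − 9)(36 − 2P_{Quill} + P_{Folio}).
∂π/∂P_{Quill} = 54 − 4P_{Quill} + P_{Folio} = 0 ⇒ P_{Quill} = 13.5 + 0.25P_{Folio}.
Setting P_{Quill} = P_{Folio} in the reaction function: P_{Quill} = 13.5 + 0.25P_{Quill}, so P_{Quill} = 13.5 / 0.75 = 18.
q_{Quill} = 36 − 2·18 + 18 = 18.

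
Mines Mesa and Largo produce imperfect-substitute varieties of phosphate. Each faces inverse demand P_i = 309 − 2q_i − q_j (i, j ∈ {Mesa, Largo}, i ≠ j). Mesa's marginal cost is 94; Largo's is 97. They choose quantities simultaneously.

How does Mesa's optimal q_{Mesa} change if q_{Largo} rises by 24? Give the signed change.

Mine Mesa's profit: π = q_{Mesa}(309 − 2q_{Mesa} − q_{Largo}) − 94q_{Mesa}.
∂π/∂q_{Mesa} = 215 − 4q_{Mesa} − q_{Largo} = 0 ⇒ q_{Mesa} = 53.75 − 0.25q_{Largo}.
The reaction-function slope is −0.25, so a 24-unit rise in q_{Largo} moves q_{Mesa} by −0.25 × 24 = −6. Mesa's best response falls — the actions are strategic substitutes.

-6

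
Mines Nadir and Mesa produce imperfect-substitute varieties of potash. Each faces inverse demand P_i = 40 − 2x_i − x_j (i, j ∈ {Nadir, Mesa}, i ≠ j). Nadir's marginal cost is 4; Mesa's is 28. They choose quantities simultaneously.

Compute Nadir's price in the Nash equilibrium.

Mine Nadir's profit: π = x_{Nadir}(40 − 2x_{Nadir} − x_{Mesa}) − 4x_{Nadir}.
∂π/∂x_{Nadir} = 36 − 4x_{Nadir} − x_{Mesa} = 0 ⇒ x_{Nadir} = 9 − 0.25x_{Mesa}.
Similarly x_{Mesa} = 3 − 0.25x_{Nadir}.
Substituting the second reaction function into the first: x_{Nadir} = 9 − 0.25(3 − 0.25x_{Nadir}), which gives 0.9375x_{Nadir} = 8.25 ⇒ x_{Nadir} = 8.8.
Then x_{Mesa} = 3 − 0.25·8.8 = 0.8.
P_{Nadir} = 40 − 2·8.8 − 0.8 = 21.6.

21.6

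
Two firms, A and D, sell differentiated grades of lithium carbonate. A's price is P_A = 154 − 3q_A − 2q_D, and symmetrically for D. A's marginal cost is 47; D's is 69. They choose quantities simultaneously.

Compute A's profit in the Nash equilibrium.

652.6875

Firm A's profit: π = q_A(154 − 3q_A − 2q_D) − 47q_A.
∂π/∂q_A = 107 − 6q_A − 2q_D = 0 ⇒ q_A = 107/6 − (1/3)q_D.
Similarly q_D = 85/6 − (1/3)q_A.
Solving the two reaction functions simultaneously: (1 − (−1/3)(−1/3))q_A = 107/6 − (1/3)·(85/6), so (8/9)q_A = 118/9 and q_A = 14.75.
Then q_D = 85/6 − (1/3)·14.75 = 9.25.
P_A = 154 − 3·14.75 − 2·9.25 = 91.25.
Profit = (91.25 − 47)·14.75 = 652.6875.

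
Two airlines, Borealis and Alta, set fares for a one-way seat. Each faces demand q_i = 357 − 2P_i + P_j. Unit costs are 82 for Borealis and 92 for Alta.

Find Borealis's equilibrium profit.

17298

Borealis's profit: π = (P_{Borealis} − 82)(357 − 2P_{Borealis} + P_{Alta}).
∂π/∂P_{Borealis} = 521 − 4P_{Borealis} + P_{Alta} = 0 ⇒ P_{Borealis} = 130.25 + 0.25P_{Alta}.
Similarly P_{Alta} = 135.25 + 0.25P_{Borealis}.
Substituting the second reaction function into the first: P_{Borealis} = 130.25 + 0.25(135.25 + 0.25P_{Borealis}), which gives 0.9375P_{Borealis} = 164.0625 ⇒ P_{Borealis} = 175.
Then P_{Alta} = 135.25 + 0.25·175 = 179.
q_{Borealis} = 357 − 2·175 + 179 = 186.
Profit = (175 − 82)·186 = 17298.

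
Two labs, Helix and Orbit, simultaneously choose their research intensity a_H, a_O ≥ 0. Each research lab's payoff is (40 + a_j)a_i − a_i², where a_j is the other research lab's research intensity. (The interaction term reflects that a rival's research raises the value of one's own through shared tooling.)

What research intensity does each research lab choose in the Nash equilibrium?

40

Helix's payoff is (40 + a_O)a_H − a_H².
∂π/∂a_H = 40 + a_O − 2a_H = 0, so a_H = 20 + 0.5a_O.
By symmetry a_O = a_H; substituting into the reaction function, 0.5a_H = 20 and a_H = 40.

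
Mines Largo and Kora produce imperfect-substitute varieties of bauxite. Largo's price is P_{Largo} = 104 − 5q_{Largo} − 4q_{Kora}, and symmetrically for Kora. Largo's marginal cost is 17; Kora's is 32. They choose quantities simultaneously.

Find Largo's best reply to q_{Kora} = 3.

7.5

Mine Largo's profit: π = q_{Largo}(104 − 5q_{Largo} − 4q_{Kora}) − 17q_{Largo}.
∂π/∂q_{Largo} = 87 − 10q_{Largo} − 4q_{Kora} = 0 ⇒ q_{Largo} = 8.7 − 0.4q_{Kora}.
At q_{Kora} = 3: q_{Largo} = 8.7 − 0.4·3 = 7.5.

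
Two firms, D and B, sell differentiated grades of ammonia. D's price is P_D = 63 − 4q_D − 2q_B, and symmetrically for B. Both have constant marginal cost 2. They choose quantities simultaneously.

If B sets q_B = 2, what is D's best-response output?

7.125

Firm D's profit: π = q_D(63 − 4q_D − 2q_B) − 2q_D.
∂π/∂q_D = 61 − 8q_D − 2q_B = 0 ⇒ q_D = 7.625 − 0.25q_B.
At q_B = 2: q_D = 7.625 − 0.25·2 = 7.125.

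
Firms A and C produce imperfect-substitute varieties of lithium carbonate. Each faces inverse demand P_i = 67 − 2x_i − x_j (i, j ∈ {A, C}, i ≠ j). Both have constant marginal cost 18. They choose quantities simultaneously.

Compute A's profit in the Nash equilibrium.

Firm A's profit: π = x_A(67 − 2x_A − x_C) − 18x_A.
∂π/∂x_A = 49 − 4x_A − x_C = 0 ⇒ x_A = 12.25 − 0.25x_C.
Setting x_A = x_C in the reaction function: x_A = 12.25 − 0.25x_A, so x_A = 12.25 / 1.25 = 9.8.
P_A = 67 − 2·9.8 − 9.8 = 37.6.
Profit = (37.6 − 18)·9.8 = 192.08.

192.08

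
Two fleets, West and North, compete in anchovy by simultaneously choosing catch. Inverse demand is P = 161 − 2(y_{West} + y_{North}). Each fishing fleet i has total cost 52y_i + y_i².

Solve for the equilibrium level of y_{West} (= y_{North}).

Fishing fleet West's profit: π = y_{West}(161 − 2(y_{West} + y_{North})) − 52y_{West} − y_{West}².
∂π/∂y_{West} = 109 − 6y_{West} − 2y_{North} = 0, so y_{West} = 109/6 − (1/3)y_{North}.
By symmetry y_{North} = y_{West}; substituting into the reaction function, (4/3)y_{West} = 109/6 and y_{West} = 13.625.

13.625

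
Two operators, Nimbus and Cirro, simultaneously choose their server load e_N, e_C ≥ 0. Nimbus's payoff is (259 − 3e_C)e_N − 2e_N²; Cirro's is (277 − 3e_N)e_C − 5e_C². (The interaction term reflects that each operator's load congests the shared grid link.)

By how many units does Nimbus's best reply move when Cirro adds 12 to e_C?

-9

Expanding Nimbus's payoff: 259e_N − 3e_Ce_N − 2e_N².
∂π/∂e_N = 259 − 3e_C − 4e_N = 0, so e_N = 64.75 − 0.75e_C.
The reaction-function slope is −0.75, so a 12-unit rise in e_C moves e_N by −0.75 × 12 = −9. Nimbus's best response falls — the actions are strategic substitutes.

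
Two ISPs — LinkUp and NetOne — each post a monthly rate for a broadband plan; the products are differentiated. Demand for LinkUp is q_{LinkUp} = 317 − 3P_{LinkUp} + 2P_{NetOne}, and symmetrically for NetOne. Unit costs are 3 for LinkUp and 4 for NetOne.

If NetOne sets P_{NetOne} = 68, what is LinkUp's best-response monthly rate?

LinkUp's profit: π = (P_{LinkUp} − 3)(317 − 3P_{LinkUp} + 2P_{NetOne}).
∂π/∂P_{LinkUp} = 326 − 6P_{LinkUp} + 2P_{NetOne} = 0 ⇒ P_{LinkUp} = 163/3 + (1/3)P_{NetOne}.
At P_{NetOne} = 68: P_{LinkUp} = 163/3 + (1/3)·68 = 77.

77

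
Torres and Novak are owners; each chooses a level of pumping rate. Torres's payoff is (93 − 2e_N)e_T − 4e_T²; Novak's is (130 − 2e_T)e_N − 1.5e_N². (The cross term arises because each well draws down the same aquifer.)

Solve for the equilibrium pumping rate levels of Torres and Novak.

0.95, 42.7

Expanding Torres's payoff: 93e_T − 2e_Ne_T − 4e_T².
∂π/∂e_T = 93 − 2e_N − 8e_T = 0, so e_T = 11.625 − 0.25e_N.
Likewise for Novak: e_N = 130/3 − (2/3)e_T.
Substituting the second reaction function into the first: e_T = 11.625 − 0.25(130/3 − (2/3)e_T), which gives (5/6)e_T = 19/24 ⇒ e_T = 0.95.
Then e_N = 130/3 − (2/3)·0.95 = 42.7.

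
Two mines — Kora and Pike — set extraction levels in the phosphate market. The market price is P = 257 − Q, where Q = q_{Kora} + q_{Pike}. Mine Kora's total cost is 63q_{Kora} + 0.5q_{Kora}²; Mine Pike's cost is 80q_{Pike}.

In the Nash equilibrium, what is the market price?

147.4

Mine Kora's profit: π = q_{Kora}(257 − (q_{Kora} + q_{Pike})) − 63q_{Kora} − 0.5q_{Kora}².
∂π/∂q_{Kora} = 194 − 3q_{Kora} − q_{Pike} = 0, so q_{Kora} = 194/3 − (1/3)q_{Pike}.
For Pike: ∂π/∂q_{Pike} = 177 − 2q_{Pike} − q_{Kora} = 0 ⇒ q_{Pike} = 88.5 − 0.5q_{Kora}.
Solving the two reaction functions simultaneously: (1 − (−1/3)(−0.5))q_{Kora} = 194/3 − (1/3)·88.5, so (5/6)q_{Kora} = 211/6 and q_{Kora} = 42.2.
Then q_{Pike} = 88.5 − 0.5·42.2 = 67.4.
Equilibrium price: P = 257 − 109.6 = 147.4.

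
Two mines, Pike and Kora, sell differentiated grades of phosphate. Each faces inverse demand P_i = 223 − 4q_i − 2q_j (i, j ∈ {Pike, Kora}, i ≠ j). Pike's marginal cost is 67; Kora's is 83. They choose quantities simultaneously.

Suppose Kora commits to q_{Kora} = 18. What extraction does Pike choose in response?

Mine Pike's profit: π = q_{Pike}(223 − 4q_{Pike} − 2q_{Kora}) − 67q_{Pike}.
∂π/∂q_{Pike} = 156 − 8q_{Pike} − 2q_{Kora} = 0 ⇒ q_{Pike} = 19.5 − 0.25q_{Kora}.
At q_{Kora} = 18: q_{Pike} = 19.5 − 0.25·18 = 15.

15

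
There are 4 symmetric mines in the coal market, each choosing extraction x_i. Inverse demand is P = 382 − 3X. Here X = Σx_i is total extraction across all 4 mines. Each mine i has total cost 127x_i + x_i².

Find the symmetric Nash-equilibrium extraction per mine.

A representative mine's profit is π_i = x_i(382 − 3X) − 127x_i − x_i², with X = x_i + Σ_{j≠i} x_j.
First-order condition: 255 − 8x_i − 3Σ_{j≠i} x_j = 0.
Imposing symmetry (x_j = x for all j) turns Σ_{j≠i} x_j into 3x, so 255 = 17x and x = 15.

15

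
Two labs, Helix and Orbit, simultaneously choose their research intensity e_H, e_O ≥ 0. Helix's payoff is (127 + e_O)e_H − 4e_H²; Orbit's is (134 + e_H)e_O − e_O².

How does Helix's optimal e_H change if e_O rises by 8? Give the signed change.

1

Expanding Helix's payoff: 127e_H + e_Oe_H − 4e_H².
∂π/∂e_H = 127 + e_O − 8e_H = 0, so e_H = 15.875 + 0.125e_O.
The reaction-function slope is 0.125, so an 8-unit rise in e_O moves e_H by 0.125 × 8 = 1. Helix's best response rises — the actions are strategic complements.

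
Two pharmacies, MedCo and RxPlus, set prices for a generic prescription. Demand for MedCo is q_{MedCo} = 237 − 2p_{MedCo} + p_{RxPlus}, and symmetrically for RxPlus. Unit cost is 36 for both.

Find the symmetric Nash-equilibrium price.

MedCo's profit: π = (p_{MedCo} − 36)(237 − 2p_{MedCo} + p_{RxPlus}).
∂π/∂p_{MedCo} = 309 − 4p_{MedCo} + p_{RxPlus} = 0 ⇒ p_{MedCo} = 77.25 + 0.25p_{RxPlus}.
By symmetry p_{RxPlus} = p_{MedCo}; substituting into the reaction function, 0.75p_{MedCo} = 77.25 and p_{MedCo} = 103.

103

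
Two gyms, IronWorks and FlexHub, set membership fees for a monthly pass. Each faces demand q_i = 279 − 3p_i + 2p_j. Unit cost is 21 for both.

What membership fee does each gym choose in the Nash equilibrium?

85.5

IronWorks's profit: π = (p_{IronWorks} − 21)(279 − 3p_{IronWorks} + 2p_{FlexHub}).
∂π/∂p_{IronWorks} = 342 − 6p_{IronWorks} + 2p_{FlexHub} = 0 ⇒ p_{IronWorks} = 57 + (1/3)p_{FlexHub}.
By symmetry p_{FlexHub} = p_{IronWorks}; substituting into the reaction function, (2/3)p_{IronWorks} = 57 and p_{IronWorks} = 85.5.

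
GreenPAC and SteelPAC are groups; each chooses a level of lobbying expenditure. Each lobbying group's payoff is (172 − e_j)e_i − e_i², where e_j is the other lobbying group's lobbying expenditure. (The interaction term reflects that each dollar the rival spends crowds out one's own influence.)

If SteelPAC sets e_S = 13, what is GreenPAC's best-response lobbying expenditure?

79.5

GreenPAC's payoff is (172 − e_S)e_G − e_G².
∂π/∂e_G = 172 − e_S − 2e_G = 0, so e_G = 86 − 0.5e_S.
At e_S = 13: e_G = 86 − 0.5·13 = 79.5.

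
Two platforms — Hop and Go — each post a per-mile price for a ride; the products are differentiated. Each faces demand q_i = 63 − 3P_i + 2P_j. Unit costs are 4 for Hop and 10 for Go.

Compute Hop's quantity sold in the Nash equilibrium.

Hop's profit: π = (P_{Hop} − 4)(63 − 3P_{Hop} + 2P_{Go}).
∂π/∂P_{Hop} = 75 − 6P_{Hop} + 2P_{Go} = 0 ⇒ P_{Hop} = 12.5 + (1/3)P_{Go}.
Similarly P_{Go} = 15.5 + (1/3)P_{Hop}.
Solving the two reaction functions simultaneously: (1 − (1/3)(1/3))P_{Hop} = 12.5 + (1/3)·15.5, so (8/9)P_{Hop} = 53/3 and P_{Hop} = 19.875.
Then P_{Go} = 15.5 + (1/3)·19.875 = 22.125.
q_{Hop} = 63 − 3·19.875 + 2·22.125 = 47.625.

47.625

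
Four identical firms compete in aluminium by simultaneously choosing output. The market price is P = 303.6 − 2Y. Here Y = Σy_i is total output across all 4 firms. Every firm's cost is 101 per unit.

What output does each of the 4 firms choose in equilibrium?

20.26

A representative firm's profit is π_i = y_i(303.6 − 2Y) − 101y_i, with Y = y_i + Σ_{j≠i} y_j.
First-order condition: 202.6 − 4y_i − 2Σ_{j≠i} y_j = 0.
With identical firms, set every y_j = y: then 202.6 − 4y − 6y = 0, i.e. y = 202.6/10 = 20.26.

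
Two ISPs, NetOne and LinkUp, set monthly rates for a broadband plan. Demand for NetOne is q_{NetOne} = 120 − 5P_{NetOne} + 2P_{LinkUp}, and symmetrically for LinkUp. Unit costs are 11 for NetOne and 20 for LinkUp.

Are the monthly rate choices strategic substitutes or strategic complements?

strategic complements

NetOne's profit: π = (P_{NetOne} − 11)(120 − 5P_{NetOne} + 2P_{LinkUp}).
∂π/∂P_{NetOne} = 175 − 10P_{NetOne} + 2P_{LinkUp} = 0 ⇒ P_{NetOne} = 17.5 + 0.2P_{LinkUp}.
The best-response slope dP_{NetOne}/dP_{LinkUp} = 0.2 > 0: the reaction function is upward-sloping, so the choices are strategic complements.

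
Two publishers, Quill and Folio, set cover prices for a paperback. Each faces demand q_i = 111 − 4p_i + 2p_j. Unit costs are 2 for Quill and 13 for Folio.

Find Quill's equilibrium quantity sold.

77.2

Quill's profit: π = (p_{Quill} − 2)(111 − 4p_{Quill} + 2p_{Folio}).
∂π/∂p_{Quill} = 119 − 8p_{Quill} + 2p_{Folio} = 0 ⇒ p_{Quill} = 14.875 + 0.25p_{Folio}.
Similarly p_{Folio} = 20.375 + 0.25p_{Quill}.
Substituting the second reaction function into the first: p_{Quill} = 14.875 + 0.25(20.375 + 0.25p_{Quill}), which gives 0.9375p_{Quill} = 639/32 ⇒ p_{Quill} = 21.3.
Then p_{Folio} = 20.375 + 0.25·21.3 = 25.7.
q_{Quill} = 111 − 4·21.3 + 2·25.7 = 77.2.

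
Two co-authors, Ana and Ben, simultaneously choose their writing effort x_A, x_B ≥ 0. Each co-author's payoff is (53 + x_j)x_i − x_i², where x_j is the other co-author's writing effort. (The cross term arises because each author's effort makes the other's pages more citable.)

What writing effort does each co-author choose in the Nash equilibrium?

53

Ana's payoff is (53 + x_B)x_A − x_A².
∂π/∂x_A = 53 + x_B − 2x_A = 0, so x_A = 26.5 + 0.5x_B.
By symmetry x_B = x_A; substituting into the reaction function, 0.5x_A = 26.5 and x_A = 53.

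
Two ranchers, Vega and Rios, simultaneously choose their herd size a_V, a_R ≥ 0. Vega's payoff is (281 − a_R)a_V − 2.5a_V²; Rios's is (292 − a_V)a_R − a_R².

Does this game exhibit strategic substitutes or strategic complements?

Expanding Vega's payoff: 281a_V − a_Ra_V − 2.5a_V².
∂π/∂a_V = 281 − a_R − 5a_V = 0, so a_V = 56.2 − 0.2a_R.
The best-response slope da_V/da_R = −0.2 < 0: the reaction function is downward-sloping, so the choices are strategic substitutes.

strategic substitutes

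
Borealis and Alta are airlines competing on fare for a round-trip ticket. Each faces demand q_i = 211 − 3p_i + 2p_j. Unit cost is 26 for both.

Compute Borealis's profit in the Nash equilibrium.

Borealis's profit: π = (p_{Borealis} − 26)(211 − 3p_{Borealis} + 2p_{Alta}).
∂π/∂p_{Borealis} = 289 − 6p_{Borealis} + 2p_{Alta} = 0 ⇒ p_{Borealis} = 289/6 + (1/3)p_{Alta}.
Setting p_{Borealis} = p_{Alta} in the reaction function: p_{Borealis} = 289/6 + (1/3)p_{Borealis}, so p_{Borealis} = (289/6) / (2/3) = 72.25.
q_{Borealis} = 211 − 3·72.25 + 2·72.25 = 138.75.
Profit = (72.25 − 26)·138.75 = 6417.1875.

6417.1875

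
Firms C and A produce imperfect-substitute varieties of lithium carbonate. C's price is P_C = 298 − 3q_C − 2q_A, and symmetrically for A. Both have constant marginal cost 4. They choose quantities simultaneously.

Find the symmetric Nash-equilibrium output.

Firm C's profit: π = q_C(298 − 3q_C − 2q_A) − 4q_C.
∂π/∂q_C = 294 − 6q_C − 2q_A = 0 ⇒ q_C = 49 − (1/3)q_A.
The game is symmetric, so in equilibrium q_A = q_C: the reaction function gives (4/3)q_C = 49, hence q_C = 36.75.

36.75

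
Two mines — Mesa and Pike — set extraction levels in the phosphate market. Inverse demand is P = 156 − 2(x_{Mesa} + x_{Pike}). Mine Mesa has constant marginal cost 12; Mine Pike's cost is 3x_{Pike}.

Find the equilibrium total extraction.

49.5

Mine Mesa's profit: π = x_{Mesa}(156 − 2(x_{Mesa} + x_{Pike})) − 12x_{Mesa}.
∂π/∂x_{Mesa} = 144 − 4x_{Mesa} − 2x_{Pike} = 0, so x_{Mesa} = 36 − 0.5x_{Pike}.
By the same steps for Pike: x_{Pike} = 38.25 − 0.5x_{Mesa}.
Plugging x_{Pike} into Mesa's best response: x_{Mesa} = 36 − 0.5(38.25 − 0.5x_{Mesa}) ⇒ 0.75x_{Mesa} = 16.875, so x_{Mesa} = 22.5.
Then x_{Pike} = 38.25 − 0.5·22.5 = 27.
Total extraction: 22.5 + 27 = 49.5.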